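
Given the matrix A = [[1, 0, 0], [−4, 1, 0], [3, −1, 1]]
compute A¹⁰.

[[1, 0, 0], [−40, 1, 0], [210, −10, 1]]

A = I + N where N = [[0, 0, 0], [−4, 0, 0], [3, −1, 0]] is strictly lower-triangular, so N³ = 0.
(I + N)¹⁰ = I + 10·N + 45·N² = [[1, 0, 0], [−40, 1, 0], [210, −10, 1]].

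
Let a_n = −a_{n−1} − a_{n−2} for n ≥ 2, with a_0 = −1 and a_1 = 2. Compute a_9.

−1

With companion matrix A = [[−1, −1], [1, 0]], [a_n, a_{n−1}]ᵀ = A·[a_{n−1}, a_{n−2}]ᵀ, so [a_9, a_8]ᵀ = A⁸·[a_1, a_0]ᵀ.
A⁸ = [[0, 1], [−1, −1]], giving [a_9, a_8]ᵀ = [[−1], [−1]].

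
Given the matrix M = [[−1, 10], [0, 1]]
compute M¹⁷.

[[−1, 10], [0, 1]]

M² = I (check: tr M = 0 and det M = −1), so M¹⁷ = M since 17 is odd.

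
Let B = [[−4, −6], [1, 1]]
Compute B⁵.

[[−94, −186], [31, 61]]

tr B = −3 and det B = 2, so the characteristic polynomial is λ² − (−3)λ + (2) with roots −1 and −2.
Eigenvectors give P = [[−2, 3], [1, −1]] with P⁻¹ = [[1, 3], [1, 2]], and B = P·diag(−1, −2)·P⁻¹.
Then B⁵ = P·diag(−1, −32)·P⁻¹ = [[2, −96], [−1, 32]] · [[1, 3], [1, 2]] = [[−94, −186], [31, 61]].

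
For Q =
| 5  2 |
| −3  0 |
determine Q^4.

tr Q = 5 and det Q = 6, so the characteristic polynomial is λ² − (5)λ + (6) with roots 3 and 2.
Eigenvectors give P = [[−1, −2], [1, 3]] with P⁻¹ = [[−3, −2], [1, 1]], and Q = P·diag(3, 2)·P⁻¹.
Then Q^4 = P·diag(81, 16)·P⁻¹ = [[−81, −32], [81, 48]] · [[−3, −2], [1, 1]] = [[211, 130], [−195, −114]].

[[211, 130], [−195, −114]]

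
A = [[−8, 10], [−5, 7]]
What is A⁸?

tr A = −1 and det A = −6, so the characteristic polynomial is λ² − (−1)λ + (−6) with roots −3 and 2.
Eigenvectors give P = [[2, −1], [1, −1]] with P⁻¹ = [[1, −1], [1, −2]], and A = P·diag(−3, 2)·P⁻¹.
Then A⁸ = P·diag(6561, 256)·P⁻¹ = [[13122, −256], [6561, −256]] · [[1, −1], [1, −2]] = [[12866, −12610], [6305, −6049]].

[[12866, −12610], [6305, −6049]]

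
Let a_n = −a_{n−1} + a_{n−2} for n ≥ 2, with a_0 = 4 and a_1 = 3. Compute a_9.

With companion matrix T = [[−1, 1], [1, 0]], [a_n, a_{n−1}]ᵀ = T·[a_{n−1}, a_{n−2}]ᵀ, so [a_9, a_8]ᵀ = T⁸·[a_1, a_0]ᵀ.
T⁸ = [[34, −21], [−21, 13]], giving [a_9, a_8]ᵀ = [[18], [−11]].

18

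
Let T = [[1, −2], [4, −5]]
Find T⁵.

tr T = −4 and det T = 3, so the characteristic polynomial is λ² − (−4)λ + (3) with roots −1 and −3.
Eigenvectors give P = [[1, −1], [1, −2]] with P⁻¹ = [[2, −1], [1, −1]], and T = P·diag(−1, −3)·P⁻¹.
Then T⁵ = P·diag(−1, −243)·P⁻¹ = [[−1, 243], [−1, 486]] · [[2, −1], [1, −1]] = [[241, −242], [484, −485]].

[[241, −242], [484, −485]]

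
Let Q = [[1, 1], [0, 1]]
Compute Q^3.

Q = I + N where N = [[0, 1], [0, 0]] is strictly upper-triangular, so N^2 = 0.
(I + N)^3 = I + 3·N = [[1, 3], [0, 1]].

[[1, 3], [0, 1]]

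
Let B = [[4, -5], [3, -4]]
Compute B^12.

B² = I (check: tr B = 0 and det B = -1), so B^12 = I since 12 is even.

[[1, 0], [0, 1]]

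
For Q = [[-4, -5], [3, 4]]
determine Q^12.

Q² = I (check: tr Q = 0 and det Q = -1), so Q^12 = I since 12 is even.

[[1, 0], [0, 1]]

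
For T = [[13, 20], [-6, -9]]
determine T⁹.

tr T = 4 and det T = 3, so the characteristic polynomial is λ² − (4)λ + (3) with roots 3 and 1.
Eigenvectors give P = [[-2, 5], [1, -3]] with P⁻¹ = [[-3, -5], [-1, -2]], and T = P·diag(3, 1)·P⁻¹.
Then T⁹ = P·diag(19683, 1)·P⁻¹ = [[-39366, 5], [19683, -3]] · [[-3, -5], [-1, -2]] = [[118093, 196820], [-59046, -98409]].

[[118093, 196820], [-59046, -98409]]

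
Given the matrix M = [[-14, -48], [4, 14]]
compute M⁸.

tr M = 0 and det M = -4, so the characteristic polynomial is λ² − (0)λ + (-4) with roots -2 and 2.
Eigenvectors give P = [[4, -3], [-1, 1]] with P⁻¹ = [[1, 3], [1, 4]], and M = P·diag(-2, 2)·P⁻¹.
Then M⁸ = P·diag(256, 256)·P⁻¹ = [[1024, -768], [-256, 256]] · [[1, 3], [1, 4]] = [[256, 0], [0, 256]].

[[256, 0], [0, 256]]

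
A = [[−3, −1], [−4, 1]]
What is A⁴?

[[185, 36], [144, 41]]

A² = [[13, 2], [8, 5]]
A³ = [[−47, −11], [−44, −3]]
A⁴ = [[185, 36], [144, 41]]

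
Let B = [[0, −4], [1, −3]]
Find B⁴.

B² = [[−4, 12], [−3, 5]]
B³ = [[12, −20], [5, −3]]
B⁴ = [[−20, 12], [−3, −11]]

[[−20, 12], [−3, −11]]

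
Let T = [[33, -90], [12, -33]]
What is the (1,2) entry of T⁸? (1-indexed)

0

tr T = 0 and det T = -9, so the characteristic polynomial is λ² − (0)λ + (-9) with roots -3 and 3.
Eigenvectors give P = [[-5, 3], [-2, 1]] with P⁻¹ = [[1, -3], [2, -5]], and T = P·diag(-3, 3)·P⁻¹.
Then T⁸ = P·diag(6561, 6561)·P⁻¹ = [[-32805, 19683], [-13122, 6561]] · [[1, -3], [2, -5]] = [[6561, 0], [0, 6561]].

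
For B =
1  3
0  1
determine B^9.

B = I + N where N = [[0, 3], [0, 0]] is strictly upper-triangular, so N^2 = 0.
(I + N)^9 = I + 9·N = [[1, 27], [0, 1]].

[[1, 27], [0, 1]]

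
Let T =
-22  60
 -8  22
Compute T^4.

[[16, 0], [0, 16]]

tr T = 0 and det T = -4, so the characteristic polynomial is λ² − (0)λ + (-4) with roots -2 and 2.
Eigenvectors give P = [[-3, -5], [-1, -2]] with P⁻¹ = [[-2, 5], [1, -3]], and T = P·diag(-2, 2)·P⁻¹.
Then T^4 = P·diag(16, 16)·P⁻¹ = [[-48, -80], [-16, -32]] · [[-2, 5], [1, -3]] = [[16, 0], [0, 16]].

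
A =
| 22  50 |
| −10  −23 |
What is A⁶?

[[−2596, −6650], [1330, 3389]]

tr A = −1 and det A = −6, so the characteristic polynomial is λ² − (−1)λ + (−6) with roots 2 and −3.
Eigenvectors give P = [[5, −2], [−2, 1]] with P⁻¹ = [[1, 2], [2, 5]], and A = P·diag(2, −3)·P⁻¹.
Then A⁶ = P·diag(64, 729)·P⁻¹ = [[320, −1458], [−128, 729]] · [[1, 2], [2, 5]] = [[−2596, −6650], [1330, 3389]].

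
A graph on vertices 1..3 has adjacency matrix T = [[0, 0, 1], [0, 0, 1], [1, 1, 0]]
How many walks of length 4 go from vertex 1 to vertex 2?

2

The number of length-4 walks from vertex 1 to vertex 2 is entry (1,2) of T⁴, where T is the adjacency matrix.
T² = [[1, 1, 0], [1, 1, 0], [0, 0, 2]]
T³ = [[0, 0, 2], [0, 0, 2], [2, 2, 0]]
T⁴ = [[2, 2, 0], [2, 2, 0], [0, 0, 4]]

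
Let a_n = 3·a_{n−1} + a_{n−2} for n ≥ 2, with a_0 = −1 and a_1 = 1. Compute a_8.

2738

With companion matrix M = [[3, 1], [1, 0]], [a_n, a_{n−1}]ᵀ = M·[a_{n−1}, a_{n−2}]ᵀ, so [a_8, a_7]ᵀ = M⁷·[a_1, a_0]ᵀ.
M⁷ = [[3927, 1189], [1189, 360]], giving [a_8, a_7]ᵀ = [[2738], [829]].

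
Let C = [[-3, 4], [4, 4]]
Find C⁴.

[[641, 228], [228, 1040]]

C² = [[25, 4], [4, 32]]
C³ = [[-59, 116], [116, 144]]
C⁴ = [[641, 228], [228, 1040]]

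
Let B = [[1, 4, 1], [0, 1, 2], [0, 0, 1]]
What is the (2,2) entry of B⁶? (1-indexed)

B = I + N where N = [[0, 4, 1], [0, 0, 2], [0, 0, 0]] is strictly upper-triangular, so N³ = 0.
(I + N)⁶ = I + 6·N + 15·N² = [[1, 24, 126], [0, 1, 12], [0, 0, 1]].

1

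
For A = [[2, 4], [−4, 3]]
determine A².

[[−12, 20], [−20, −7]]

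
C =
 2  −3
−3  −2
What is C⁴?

C² = [[13, 0], [0, 13]]
C³ = [[26, −39], [−39, −26]]
C⁴ = [[169, 0], [0, 169]]

[[169, 0], [0, 169]]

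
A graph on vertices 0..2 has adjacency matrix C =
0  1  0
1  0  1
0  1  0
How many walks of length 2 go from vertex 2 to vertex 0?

The number of length-2 walks from vertex 2 to vertex 0 is entry (2,0) of C^2, where C is the adjacency matrix.
C^2 = [[1, 0, 1], [0, 2, 0], [1, 0, 1]]

1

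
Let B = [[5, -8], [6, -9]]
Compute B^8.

tr B = -4 and det B = 3, so the characteristic polynomial is λ² − (-4)λ + (3) with roots -1 and -3.
Eigenvectors give P = [[-4, 1], [-3, 1]] with P⁻¹ = [[-1, 1], [-3, 4]], and B = P·diag(-1, -3)·P⁻¹.
Then B^8 = P·diag(1, 6561)·P⁻¹ = [[-4, 6561], [-3, 6561]] · [[-1, 1], [-3, 4]] = [[-19679, 26240], [-19680, 26241]].

[[-19679, 26240], [-19680, 26241]]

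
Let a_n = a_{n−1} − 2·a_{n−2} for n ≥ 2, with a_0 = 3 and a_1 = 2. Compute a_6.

With companion matrix Q = [[1, −2], [1, 0]], [a_n, a_{n−1}]ᵀ = Q·[a_{n−1}, a_{n−2}]ᵀ, so [a_6, a_5]ᵀ = Q^5·[a_1, a_0]ᵀ.
Q^5 = [[5, 2], [−1, 6]], giving [a_6, a_5]ᵀ = [[16], [16]].

16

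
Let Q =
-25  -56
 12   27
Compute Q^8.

[[-39359, -91840], [19680, 45921]]

tr Q = 2 and det Q = -3, so the characteristic polynomial is λ² − (2)λ + (-3) with roots 3 and -1.
Eigenvectors give P = [[2, 7], [-1, -3]] with P⁻¹ = [[-3, -7], [1, 2]], and Q = P·diag(3, -1)·P⁻¹.
Then Q^8 = P·diag(6561, 1)·P⁻¹ = [[13122, 7], [-6561, -3]] · [[-3, -7], [1, 2]] = [[-39359, -91840], [19680, 45921]].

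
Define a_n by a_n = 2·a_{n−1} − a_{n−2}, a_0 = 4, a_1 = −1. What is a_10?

With companion matrix B = [[2, −1], [1, 0]], [a_n, a_{n−1}]ᵀ = B·[a_{n−1}, a_{n−2}]ᵀ, so [a_10, a_9]ᵀ = B⁹·[a_1, a_0]ᵀ.
B⁹ = [[10, −9], [9, −8]], giving [a_10, a_9]ᵀ = [[−46], [−41]].

−46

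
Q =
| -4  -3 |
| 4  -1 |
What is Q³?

Q² = [[4, 15], [-20, -11]]
Q³ = [[44, -27], [36, 71]]

[[44, -27], [36, 71]]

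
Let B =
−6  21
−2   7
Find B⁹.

[[−6, 21], [−2, 7]]

B² = B (a projection; rank 1, trace 1), so B⁹ = B.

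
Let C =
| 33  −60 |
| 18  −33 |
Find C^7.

[[24057, −43740], [13122, −24057]]

tr C = 0 and det C = −9, so the characteristic polynomial is λ² − (0)λ + (−9) with roots 3 and −3.
Eigenvectors give P = [[2, −5], [1, −3]] with P⁻¹ = [[3, −5], [1, −2]], and C = P·diag(3, −3)·P⁻¹.
Then C^7 = P·diag(2187, −2187)·P⁻¹ = [[4374, 10935], [2187, 6561]] · [[3, −5], [1, −2]] = [[24057, −43740], [13122, −24057]].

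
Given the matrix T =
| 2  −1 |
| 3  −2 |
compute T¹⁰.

[[1, 0], [0, 1]]

T² = I (check: tr T = 0 and det T = −1), so T¹⁰ = I since 10 is even.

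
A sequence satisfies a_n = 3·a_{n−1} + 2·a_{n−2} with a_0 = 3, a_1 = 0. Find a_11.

With companion matrix C = [[3, 2], [1, 0]], [a_n, a_{n−1}]ᵀ = C·[a_{n−1}, a_{n−2}]ᵀ, so [a_11, a_10]ᵀ = C^10·[a_1, a_0]ᵀ.
C^10 = [[283667, 159294], [79647, 44726]], giving [a_11, a_10]ᵀ = [[477882], [134178]].

477882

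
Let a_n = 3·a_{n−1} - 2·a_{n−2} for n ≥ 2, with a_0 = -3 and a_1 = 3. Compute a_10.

6135

With companion matrix T = [[3, -2], [1, 0]], [a_n, a_{n−1}]ᵀ = T·[a_{n−1}, a_{n−2}]ᵀ, so [a_10, a_9]ᵀ = T^9·[a_1, a_0]ᵀ.
T^9 = [[1023, -1022], [511, -510]], giving [a_10, a_9]ᵀ = [[6135], [3063]].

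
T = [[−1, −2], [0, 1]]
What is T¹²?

[[1, 0], [0, 1]]

T² = I (check: tr T = 0 and det T = −1), so T¹² = I since 12 is even.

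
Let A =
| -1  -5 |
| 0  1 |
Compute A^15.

[[-1, -5], [0, 1]]

A² = I (check: tr A = 0 and det A = -1), so A^15 = A since 15 is odd.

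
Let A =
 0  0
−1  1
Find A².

A² = A (a projection; rank 1, trace 1), so A² = A.

[[0, 0], [−1, 1]]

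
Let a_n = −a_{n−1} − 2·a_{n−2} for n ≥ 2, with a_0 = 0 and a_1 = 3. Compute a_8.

With companion matrix Q = [[−1, −2], [1, 0]], [a_n, a_{n−1}]ᵀ = Q·[a_{n−1}, a_{n−2}]ᵀ, so [a_8, a_7]ᵀ = Q⁷·[a_1, a_0]ᵀ.
Q⁷ = [[3, −14], [7, 10]], giving [a_8, a_7]ᵀ = [[9], [21]].

9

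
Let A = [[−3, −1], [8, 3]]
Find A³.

[[−3, −1], [8, 3]]

A² = I (check: tr A = 0 and det A = −1), so A³ = A since 3 is odd.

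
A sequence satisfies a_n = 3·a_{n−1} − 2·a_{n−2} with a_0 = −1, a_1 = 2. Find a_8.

764

With companion matrix C = [[3, −2], [1, 0]], [a_n, a_{n−1}]ᵀ = C·[a_{n−1}, a_{n−2}]ᵀ, so [a_8, a_7]ᵀ = C⁷·[a_1, a_0]ᵀ.
C⁷ = [[255, −254], [127, −126]], giving [a_8, a_7]ᵀ = [[764], [380]].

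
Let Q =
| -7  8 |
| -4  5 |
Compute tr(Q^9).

tr Q = -2 and det Q = -3, so the characteristic polynomial is λ² − (-2)λ + (-3) with roots 1 and -3.
Eigenvectors give P = [[-1, 2], [-1, 1]] with P⁻¹ = [[1, -2], [1, -1]], and Q = P·diag(1, -3)·P⁻¹.
Then Q^9 = P·diag(1, -19683)·P⁻¹ = [[-1, -39366], [-1, -19683]] · [[1, -2], [1, -1]] = [[-39367, 39368], [-19684, 19685]].

-19682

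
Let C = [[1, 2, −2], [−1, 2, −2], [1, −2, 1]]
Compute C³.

[[−21, 30, −22], [−15, 10, −6], [11, −6, 3]]

C² = [[−3, 10, −8], [−5, 6, −4], [4, −4, 3]]
C³ = [[−21, 30, −22], [−15, 10, −6], [11, −6, 3]]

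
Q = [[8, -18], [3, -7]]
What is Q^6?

tr Q = 1 and det Q = -2, so the characteristic polynomial is λ² − (1)λ + (-2) with roots 2 and -1.
Eigenvectors give P = [[3, -2], [1, -1]] with P⁻¹ = [[1, -2], [1, -3]], and Q = P·diag(2, -1)·P⁻¹.
Then Q^6 = P·diag(64, 1)·P⁻¹ = [[192, -2], [64, -1]] · [[1, -2], [1, -3]] = [[190, -378], [63, -125]].

[[190, -378], [63, -125]]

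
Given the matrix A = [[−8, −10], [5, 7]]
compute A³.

tr A = −1 and det A = −6, so the characteristic polynomial is λ² − (−1)λ + (−6) with roots 2 and −3.
Eigenvectors give P = [[−1, −2], [1, 1]] with P⁻¹ = [[1, 2], [−1, −1]], and A = P·diag(2, −3)·P⁻¹.
Then A³ = P·diag(8, −27)·P⁻¹ = [[−8, 54], [8, −27]] · [[1, 2], [−1, −1]] = [[−62, −70], [35, 43]].

[[−62, −70], [35, 43]]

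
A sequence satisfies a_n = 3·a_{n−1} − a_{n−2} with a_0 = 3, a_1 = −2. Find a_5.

With companion matrix M = [[3, −1], [1, 0]], [a_n, a_{n−1}]ᵀ = M·[a_{n−1}, a_{n−2}]ᵀ, so [a_5, a_4]ᵀ = M⁴·[a_1, a_0]ᵀ.
M⁴ = [[55, −21], [21, −8]], giving [a_5, a_4]ᵀ = [[−173], [−66]].

−173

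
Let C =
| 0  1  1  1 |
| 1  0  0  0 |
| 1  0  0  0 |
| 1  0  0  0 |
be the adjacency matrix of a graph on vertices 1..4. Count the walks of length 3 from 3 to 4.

The number of length-3 walks from vertex 3 to vertex 4 is entry (3,4) of C³, where C is the adjacency matrix.
C² = [[3, 0, 0, 0], [0, 1, 1, 1], [0, 1, 1, 1], [0, 1, 1, 1]]
C³ = [[0, 3, 3, 3], [3, 0, 0, 0], [3, 0, 0, 0], [3, 0, 0, 0]]

0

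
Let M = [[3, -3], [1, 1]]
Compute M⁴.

[[-12, -48], [16, -44]]

M² = [[6, -12], [4, -2]]
M³ = [[6, -30], [10, -14]]
M⁴ = [[-12, -48], [16, -44]]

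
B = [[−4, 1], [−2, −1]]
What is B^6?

[[1394, −665], [1330, −601]]

tr B = −5 and det B = 6, so the characteristic polynomial is λ² − (−5)λ + (6) with roots −2 and −3.
Eigenvectors give P = [[−1, 1], [−2, 1]] with P⁻¹ = [[1, −1], [2, −1]], and B = P·diag(−2, −3)·P⁻¹.
Then B^6 = P·diag(64, 729)·P⁻¹ = [[−64, 729], [−128, 729]] · [[1, −1], [2, −1]] = [[1394, −665], [1330, −601]].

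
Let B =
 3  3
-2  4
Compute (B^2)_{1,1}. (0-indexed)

10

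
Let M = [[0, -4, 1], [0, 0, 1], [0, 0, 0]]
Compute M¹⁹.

M is strictly triangular, hence nilpotent: M³ = 0, so M¹⁹ = 0.

[[0, 0, 0], [0, 0, 0], [0, 0, 0]]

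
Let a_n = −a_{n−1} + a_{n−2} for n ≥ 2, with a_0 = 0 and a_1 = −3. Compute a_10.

165

With companion matrix Q = [[−1, 1], [1, 0]], [a_n, a_{n−1}]ᵀ = Q·[a_{n−1}, a_{n−2}]ᵀ, so [a_10, a_9]ᵀ = Q⁹·[a_1, a_0]ᵀ.
Q⁹ = [[−55, 34], [34, −21]], giving [a_10, a_9]ᵀ = [[165], [−102]].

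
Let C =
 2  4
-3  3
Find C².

[[-8, 20], [-15, -3]]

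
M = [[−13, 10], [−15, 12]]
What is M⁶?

[[2059, −1330], [1995, −1266]]

tr M = −1 and det M = −6, so the characteristic polynomial is λ² − (−1)λ + (−6) with roots 2 and −3.
Eigenvectors give P = [[−2, −1], [−3, −1]] with P⁻¹ = [[1, −1], [−3, 2]], and M = P·diag(2, −3)·P⁻¹.
Then M⁶ = P·diag(64, 729)·P⁻¹ = [[−128, −729], [−192, −729]] · [[1, −1], [−3, 2]] = [[2059, −1330], [1995, −1266]].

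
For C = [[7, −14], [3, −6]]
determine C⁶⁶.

C² = C (a projection; rank 1, trace 1), so C⁶⁶ = C.

[[7, −14], [3, −6]]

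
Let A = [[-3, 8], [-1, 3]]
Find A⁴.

A² = I (check: tr A = 0 and det A = -1), so A⁴ = I since 4 is even.

[[1, 0], [0, 1]]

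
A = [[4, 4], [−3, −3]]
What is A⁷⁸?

[[4, 4], [−3, −3]]

A² = A (a projection; rank 1, trace 1), so A⁷⁸ = A.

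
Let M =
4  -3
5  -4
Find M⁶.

M² = I (check: tr M = 0 and det M = -1), so M⁶ = I since 6 is even.

[[1, 0], [0, 1]]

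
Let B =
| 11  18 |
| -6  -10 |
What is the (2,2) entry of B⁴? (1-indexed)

-44

tr B = 1 and det B = -2, so the characteristic polynomial is λ² − (1)λ + (-2) with roots 2 and -1.
Eigenvectors give P = [[2, -3], [-1, 2]] with P⁻¹ = [[2, 3], [1, 2]], and B = P·diag(2, -1)·P⁻¹.
Then B⁴ = P·diag(16, 1)·P⁻¹ = [[32, -3], [-16, 2]] · [[2, 3], [1, 2]] = [[61, 90], [-30, -44]].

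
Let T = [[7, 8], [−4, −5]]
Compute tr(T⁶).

tr T = 2 and det T = −3, so the characteristic polynomial is λ² − (2)λ + (−3) with roots −1 and 3.
Eigenvectors give P = [[−1, 2], [1, −1]] with P⁻¹ = [[1, 2], [1, 1]], and T = P·diag(−1, 3)·P⁻¹.
Then T⁶ = P·diag(1, 729)·P⁻¹ = [[−1, 1458], [1, −729]] · [[1, 2], [1, 1]] = [[1457, 1456], [−728, −727]].

730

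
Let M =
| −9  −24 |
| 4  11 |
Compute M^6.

tr M = 2 and det M = −3, so the characteristic polynomial is λ² − (2)λ + (−3) with roots 3 and −1.
Eigenvectors give P = [[−2, −3], [1, 1]] with P⁻¹ = [[1, 3], [−1, −2]], and M = P·diag(3, −1)·P⁻¹.
Then M^6 = P·diag(729, 1)·P⁻¹ = [[−1458, −3], [729, 1]] · [[1, 3], [−1, −2]] = [[−1455, −4368], [728, 2185]].

[[−1455, −4368], [728, 2185]]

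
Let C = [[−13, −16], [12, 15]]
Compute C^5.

[[−733, −976], [732, 975]]

tr C = 2 and det C = −3, so the characteristic polynomial is λ² − (2)λ + (−3) with roots 3 and −1.
Eigenvectors give P = [[−1, 4], [1, −3]] with P⁻¹ = [[3, 4], [1, 1]], and C = P·diag(3, −1)·P⁻¹.
Then C^5 = P·diag(243, −1)·P⁻¹ = [[−243, −4], [243, 3]] · [[3, 4], [1, 1]] = [[−733, −976], [732, 975]].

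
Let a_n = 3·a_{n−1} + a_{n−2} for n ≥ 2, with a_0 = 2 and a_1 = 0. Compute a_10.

With companion matrix A = [[3, 1], [1, 0]], [a_n, a_{n−1}]ᵀ = A·[a_{n−1}, a_{n−2}]ᵀ, so [a_10, a_9]ᵀ = A⁹·[a_1, a_0]ᵀ.
A⁹ = [[42837, 12970], [12970, 3927]], giving [a_10, a_9]ᵀ = [[25940], [7854]].

25940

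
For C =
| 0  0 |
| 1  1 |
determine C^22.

C² = C (a projection; rank 1, trace 1), so C^22 = C.

[[0, 0], [1, 1]]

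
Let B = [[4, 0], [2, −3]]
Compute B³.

[[64, 0], [26, −27]]

B² = [[16, 0], [2, 9]]
B³ = [[64, 0], [26, −27]]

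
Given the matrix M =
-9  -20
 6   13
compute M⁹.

[[-98409, -196820], [59046, 118093]]

tr M = 4 and det M = 3, so the characteristic polynomial is λ² − (4)λ + (3) with roots 1 and 3.
Eigenvectors give P = [[-2, -5], [1, 3]] with P⁻¹ = [[-3, -5], [1, 2]], and M = P·diag(1, 3)·P⁻¹.
Then M⁹ = P·diag(1, 19683)·P⁻¹ = [[-2, -98415], [1, 59049]] · [[-3, -5], [1, 2]] = [[-98409, -196820], [59046, 118093]].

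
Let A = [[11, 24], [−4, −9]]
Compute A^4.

tr A = 2 and det A = −3, so the characteristic polynomial is λ² − (2)λ + (−3) with roots 3 and −1.
Eigenvectors give P = [[3, −2], [−1, 1]] with P⁻¹ = [[1, 2], [1, 3]], and A = P·diag(3, −1)·P⁻¹.
Then A^4 = P·diag(81, 1)·P⁻¹ = [[243, −2], [−81, 1]] · [[1, 2], [1, 3]] = [[241, 480], [−80, −159]].

[[241, 480], [−80, −159]]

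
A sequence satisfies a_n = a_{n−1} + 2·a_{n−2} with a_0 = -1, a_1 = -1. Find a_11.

With companion matrix T = [[1, 2], [1, 0]], [a_n, a_{n−1}]ᵀ = T·[a_{n−1}, a_{n−2}]ᵀ, so [a_11, a_10]ᵀ = T^10·[a_1, a_0]ᵀ.
T^10 = [[683, 682], [341, 342]], giving [a_11, a_10]ᵀ = [[-1365], [-683]].

-1365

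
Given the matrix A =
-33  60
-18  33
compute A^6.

[[729, 0], [0, 729]]

tr A = 0 and det A = -9, so the characteristic polynomial is λ² − (0)λ + (-9) with roots -3 and 3.
Eigenvectors give P = [[2, 5], [1, 3]] with P⁻¹ = [[3, -5], [-1, 2]], and A = P·diag(-3, 3)·P⁻¹.
Then A^6 = P·diag(729, 729)·P⁻¹ = [[1458, 3645], [729, 2187]] · [[3, -5], [-1, 2]] = [[729, 0], [0, 729]].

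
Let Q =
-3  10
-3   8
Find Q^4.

[[-309, 650], [-195, 406]]

tr Q = 5 and det Q = 6, so the characteristic polynomial is λ² − (5)λ + (6) with roots 3 and 2.
Eigenvectors give P = [[-5, 2], [-3, 1]] with P⁻¹ = [[1, -2], [3, -5]], and Q = P·diag(3, 2)·P⁻¹.
Then Q^4 = P·diag(81, 16)·P⁻¹ = [[-405, 32], [-243, 16]] · [[1, -2], [3, -5]] = [[-309, 650], [-195, 406]].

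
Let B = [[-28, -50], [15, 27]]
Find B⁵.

[[-1618, -2750], [825, 1407]]

tr B = -1 and det B = -6, so the characteristic polynomial is λ² − (-1)λ + (-6) with roots 2 and -3.
Eigenvectors give P = [[-5, -2], [3, 1]] with P⁻¹ = [[1, 2], [-3, -5]], and B = P·diag(2, -3)·P⁻¹.
Then B⁵ = P·diag(32, -243)·P⁻¹ = [[-160, 486], [96, -243]] · [[1, 2], [-3, -5]] = [[-1618, -2750], [825, 1407]].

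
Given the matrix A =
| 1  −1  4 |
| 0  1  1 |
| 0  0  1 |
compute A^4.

A = I + N where N = [[0, −1, 4], [0, 0, 1], [0, 0, 0]] is strictly upper-triangular, so N^3 = 0.
(I + N)^4 = I + 4·N + 6·N^2 = [[1, −4, 10], [0, 1, 4], [0, 0, 1]].

[[1, −4, 10], [0, 1, 4], [0, 0, 1]]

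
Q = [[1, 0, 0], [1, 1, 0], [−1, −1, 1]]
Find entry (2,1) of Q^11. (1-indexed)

11

Q = I + N where N = [[0, 0, 0], [1, 0, 0], [−1, −1, 0]] is strictly lower-triangular, so N^3 = 0.
(I + N)^11 = I + 11·N + 55·N^2 = [[1, 0, 0], [11, 1, 0], [−66, −11, 1]].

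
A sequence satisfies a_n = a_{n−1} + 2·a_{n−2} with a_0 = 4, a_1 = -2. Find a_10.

686

With companion matrix T = [[1, 2], [1, 0]], [a_n, a_{n−1}]ᵀ = T·[a_{n−1}, a_{n−2}]ᵀ, so [a_10, a_9]ᵀ = T⁹·[a_1, a_0]ᵀ.
T⁹ = [[341, 342], [171, 170]], giving [a_10, a_9]ᵀ = [[686], [338]].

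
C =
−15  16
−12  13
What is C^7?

[[−8751, 8752], [−6564, 6565]]

tr C = −2 and det C = −3, so the characteristic polynomial is λ² − (−2)λ + (−3) with roots −3 and 1.
Eigenvectors give P = [[−4, −1], [−3, −1]] with P⁻¹ = [[−1, 1], [3, −4]], and C = P·diag(−3, 1)·P⁻¹.
Then C^7 = P·diag(−2187, 1)·P⁻¹ = [[8748, −1], [6561, −1]] · [[−1, 1], [3, −4]] = [[−8751, 8752], [−6564, 6565]].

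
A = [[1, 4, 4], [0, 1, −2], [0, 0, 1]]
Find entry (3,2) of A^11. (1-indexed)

0

A = I + N where N = [[0, 4, 4], [0, 0, −2], [0, 0, 0]] is strictly upper-triangular, so N^3 = 0.
(I + N)^11 = I + 11·N + 55·N^2 = [[1, 44, −396], [0, 1, −22], [0, 0, 1]].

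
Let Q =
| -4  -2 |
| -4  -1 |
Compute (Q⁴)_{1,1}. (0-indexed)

281

Q² = [[24, 10], [20, 9]]
Q³ = [[-136, -58], [-116, -49]]
Q⁴ = [[776, 330], [660, 281]]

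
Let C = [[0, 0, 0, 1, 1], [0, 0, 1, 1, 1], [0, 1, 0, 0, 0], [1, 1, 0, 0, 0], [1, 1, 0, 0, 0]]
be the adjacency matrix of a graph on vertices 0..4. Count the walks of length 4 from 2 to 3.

The number of length-4 walks from vertex 2 to vertex 3 is entry (2,3) of C⁴, where C is the adjacency matrix.
C² = [[2, 2, 0, 0, 0], [2, 3, 0, 0, 0], [0, 0, 1, 1, 1], [0, 0, 1, 2, 2], [0, 0, 1, 2, 2]]
C³ = [[0, 0, 2, 4, 4], [0, 0, 3, 5, 5], [2, 3, 0, 0, 0], [4, 5, 0, 0, 0], [4, 5, 0, 0, 0]]
C⁴ = [[8, 10, 0, 0, 0], [10, 13, 0, 0, 0], [0, 0, 3, 5, 5], [0, 0, 5, 9, 9], [0, 0, 5, 9, 9]]

5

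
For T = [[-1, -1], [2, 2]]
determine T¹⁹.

T² = T (a projection; rank 1, trace 1), so T¹⁹ = T.

[[-1, -1], [2, 2]]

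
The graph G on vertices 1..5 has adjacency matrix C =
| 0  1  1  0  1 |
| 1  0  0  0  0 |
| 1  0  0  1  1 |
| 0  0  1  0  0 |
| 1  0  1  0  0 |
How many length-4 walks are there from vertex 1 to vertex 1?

The number of length-4 walks from vertex 1 to vertex 1 is entry (1,1) of C⁴, where C is the adjacency matrix.
C² = [[3, 0, 1, 1, 1], [0, 1, 1, 0, 1], [1, 1, 3, 0, 1], [1, 0, 0, 1, 1], [1, 1, 1, 1, 2]]
C³ = [[2, 3, 5, 1, 4], [3, 0, 1, 1, 1], [5, 1, 2, 3, 4], [1, 1, 3, 0, 1], [4, 1, 4, 1, 2]]
C⁴ = [[12, 2, 7, 5, 7], [2, 3, 5, 1, 4], [7, 5, 12, 2, 7], [5, 1, 2, 3, 4], [7, 4, 7, 4, 8]]

12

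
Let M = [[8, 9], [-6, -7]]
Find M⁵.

tr M = 1 and det M = -2, so the characteristic polynomial is λ² − (1)λ + (-2) with roots 2 and -1.
Eigenvectors give P = [[3, -1], [-2, 1]] with P⁻¹ = [[1, 1], [2, 3]], and M = P·diag(2, -1)·P⁻¹.
Then M⁵ = P·diag(32, -1)·P⁻¹ = [[96, 1], [-64, -1]] · [[1, 1], [2, 3]] = [[98, 99], [-66, -67]].

[[98, 99], [-66, -67]]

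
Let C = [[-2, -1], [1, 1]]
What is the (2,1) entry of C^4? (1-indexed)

C^2 = [[3, 1], [-1, 0]]
C^3 = [[-5, -2], [2, 1]]
C^4 = [[8, 3], [-3, -1]]

-3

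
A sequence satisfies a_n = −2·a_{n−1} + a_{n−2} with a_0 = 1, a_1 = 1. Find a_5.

With companion matrix M = [[−2, 1], [1, 0]], [a_n, a_{n−1}]ᵀ = M·[a_{n−1}, a_{n−2}]ᵀ, so [a_5, a_4]ᵀ = M^4·[a_1, a_0]ᵀ.
M^4 = [[29, −12], [−12, 5]], giving [a_5, a_4]ᵀ = [[17], [−7]].

17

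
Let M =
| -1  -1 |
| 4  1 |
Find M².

[[-3, 0], [0, -3]]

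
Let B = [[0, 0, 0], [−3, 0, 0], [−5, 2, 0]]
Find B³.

B is strictly triangular, hence nilpotent: B³ = 0, so B³ = 0.

[[0, 0, 0], [0, 0, 0], [0, 0, 0]]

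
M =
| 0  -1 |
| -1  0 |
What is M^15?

M² = I (check: tr M = 0 and det M = -1), so M^15 = M since 15 is odd.

[[0, -1], [-1, 0]]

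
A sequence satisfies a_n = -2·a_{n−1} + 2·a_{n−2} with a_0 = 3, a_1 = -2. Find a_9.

-10272

With companion matrix A = [[-2, 2], [1, 0]], [a_n, a_{n−1}]ᵀ = A·[a_{n−1}, a_{n−2}]ᵀ, so [a_9, a_8]ᵀ = A⁸·[a_1, a_0]ᵀ.
A⁸ = [[2448, -1792], [-896, 656]], giving [a_9, a_8]ᵀ = [[-10272], [3760]].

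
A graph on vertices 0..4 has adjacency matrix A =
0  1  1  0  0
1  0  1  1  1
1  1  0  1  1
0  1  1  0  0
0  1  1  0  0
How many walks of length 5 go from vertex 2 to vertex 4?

55

The number of length-5 walks from vertex 2 to vertex 4 is entry (2,4) of A⁵, where A is the adjacency matrix.
A² = [[2, 1, 1, 2, 2], [1, 4, 3, 1, 1], [1, 3, 4, 1, 1], [2, 1, 1, 2, 2], [2, 1, 1, 2, 2]]
A³ = [[2, 7, 7, 2, 2], [7, 6, 7, 7, 7], [7, 7, 6, 7, 7], [2, 7, 7, 2, 2], [2, 7, 7, 2, 2]]
A⁴ = [[14, 13, 13, 14, 14], [13, 28, 27, 13, 13], [13, 27, 28, 13, 13], [14, 13, 13, 14, 14], [14, 13, 13, 14, 14]]
A⁵ = [[26, 55, 55, 26, 26], [55, 66, 67, 55, 55], [55, 67, 66, 55, 55], [26, 55, 55, 26, 26], [26, 55, 55, 26, 26]]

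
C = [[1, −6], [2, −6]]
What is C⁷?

[[6049, −12354], [4118, −8364]]

tr C = −5 and det C = 6, so the characteristic polynomial is λ² − (−5)λ + (6) with roots −2 and −3.
Eigenvectors give P = [[2, −3], [1, −2]] with P⁻¹ = [[2, −3], [1, −2]], and C = P·diag(−2, −3)·P⁻¹.
Then C⁷ = P·diag(−128, −2187)·P⁻¹ = [[−256, 6561], [−128, 4374]] · [[2, −3], [1, −2]] = [[6049, −12354], [4118, −8364]].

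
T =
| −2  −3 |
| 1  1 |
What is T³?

T² = [[1, 3], [−1, −2]]
T³ = [[1, 0], [0, 1]]

[[1, 0], [0, 1]]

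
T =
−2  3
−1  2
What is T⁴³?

T² = I (check: tr T = 0 and det T = −1), so T⁴³ = T since 43 is odd.

[[−2, 3], [−1, 2]]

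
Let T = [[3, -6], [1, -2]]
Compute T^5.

[[3, -6], [1, -2]]

T² = T (a projection; rank 1, trace 1), so T^5 = T.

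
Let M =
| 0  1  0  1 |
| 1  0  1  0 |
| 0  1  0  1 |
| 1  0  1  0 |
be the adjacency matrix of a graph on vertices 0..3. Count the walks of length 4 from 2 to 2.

8

The number of length-4 walks from vertex 2 to vertex 2 is entry (2,2) of M^4, where M is the adjacency matrix.
M^2 = [[2, 0, 2, 0], [0, 2, 0, 2], [2, 0, 2, 0], [0, 2, 0, 2]]
M^3 = [[0, 4, 0, 4], [4, 0, 4, 0], [0, 4, 0, 4], [4, 0, 4, 0]]
M^4 = [[8, 0, 8, 0], [0, 8, 0, 8], [8, 0, 8, 0], [0, 8, 0, 8]]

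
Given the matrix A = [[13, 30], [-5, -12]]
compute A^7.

tr A = 1 and det A = -6, so the characteristic polynomial is λ² − (1)λ + (-6) with roots -2 and 3.
Eigenvectors give P = [[-2, -3], [1, 1]] with P⁻¹ = [[1, 3], [-1, -2]], and A = P·diag(-2, 3)·P⁻¹.
Then A^7 = P·diag(-128, 2187)·P⁻¹ = [[256, -6561], [-128, 2187]] · [[1, 3], [-1, -2]] = [[6817, 13890], [-2315, -4758]].

[[6817, 13890], [-2315, -4758]]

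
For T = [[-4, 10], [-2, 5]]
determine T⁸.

[[-4, 10], [-2, 5]]

T² = T (a projection; rank 1, trace 1), so T⁸ = T.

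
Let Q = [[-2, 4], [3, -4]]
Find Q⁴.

Q² = [[16, -24], [-18, 28]]
Q³ = [[-104, 160], [120, -184]]
Q⁴ = [[688, -1056], [-792, 1216]]

[[688, -1056], [-792, 1216]]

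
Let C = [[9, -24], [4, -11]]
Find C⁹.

tr C = -2 and det C = -3, so the characteristic polynomial is λ² − (-2)λ + (-3) with roots -3 and 1.
Eigenvectors give P = [[-2, 3], [-1, 1]] with P⁻¹ = [[1, -3], [1, -2]], and C = P·diag(-3, 1)·P⁻¹.
Then C⁹ = P·diag(-19683, 1)·P⁻¹ = [[39366, 3], [19683, 1]] · [[1, -3], [1, -2]] = [[39369, -118104], [19684, -59051]].

[[39369, -118104], [19684, -59051]]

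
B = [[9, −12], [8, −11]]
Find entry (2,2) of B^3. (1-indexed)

−83

tr B = −2 and det B = −3, so the characteristic polynomial is λ² − (−2)λ + (−3) with roots −3 and 1.
Eigenvectors give P = [[1, 3], [1, 2]] with P⁻¹ = [[−2, 3], [1, −1]], and B = P·diag(−3, 1)·P⁻¹.
Then B^3 = P·diag(−27, 1)·P⁻¹ = [[−27, 3], [−27, 2]] · [[−2, 3], [1, −1]] = [[57, −84], [56, −83]].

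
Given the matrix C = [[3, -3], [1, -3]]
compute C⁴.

[[36, 0], [0, 36]]

C² = [[6, 0], [0, 6]]
C³ = [[18, -18], [6, -18]]
C⁴ = [[36, 0], [0, 36]]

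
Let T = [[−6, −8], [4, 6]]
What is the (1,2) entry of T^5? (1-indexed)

tr T = 0 and det T = −4, so the characteristic polynomial is λ² − (0)λ + (−4) with roots 2 and −2.
Eigenvectors give P = [[−1, −2], [1, 1]] with P⁻¹ = [[1, 2], [−1, −1]], and T = P·diag(2, −2)·P⁻¹.
Then T^5 = P·diag(32, −32)·P⁻¹ = [[−32, 64], [32, −32]] · [[1, 2], [−1, −1]] = [[−96, −128], [64, 96]].

−128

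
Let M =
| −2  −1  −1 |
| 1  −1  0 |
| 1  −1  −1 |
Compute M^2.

[[2, 4, 3], [−3, 0, −1], [−4, 1, 0]]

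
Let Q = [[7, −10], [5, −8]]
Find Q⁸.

tr Q = −1 and det Q = −6, so the characteristic polynomial is λ² − (−1)λ + (−6) with roots 2 and −3.
Eigenvectors give P = [[2, −1], [1, −1]] with P⁻¹ = [[1, −1], [1, −2]], and Q = P·diag(2, −3)·P⁻¹.
Then Q⁸ = P·diag(256, 6561)·P⁻¹ = [[512, −6561], [256, −6561]] · [[1, −1], [1, −2]] = [[−6049, 12610], [−6305, 12866]].

[[−6049, 12610], [−6305, 12866]]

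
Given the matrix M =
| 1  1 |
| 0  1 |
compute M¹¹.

[[1, 11], [0, 1]]

M = I + N where N = [[0, 1], [0, 0]] is strictly upper-triangular, so N² = 0.
(I + N)¹¹ = I + 11·N = [[1, 11], [0, 1]].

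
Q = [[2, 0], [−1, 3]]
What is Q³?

[[8, 0], [−19, 27]]

tr Q = 5 and det Q = 6, so the characteristic polynomial is λ² − (5)λ + (6) with roots 3 and 2.
Eigenvectors give P = [[0, 1], [−1, 1]] with P⁻¹ = [[1, −1], [1, 0]], and Q = P·diag(3, 2)·P⁻¹.
Then Q³ = P·diag(27, 8)·P⁻¹ = [[0, 8], [−27, 8]] · [[1, −1], [1, 0]] = [[8, 0], [−19, 27]].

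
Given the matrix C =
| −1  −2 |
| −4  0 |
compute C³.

[[−17, −18], [−36, −8]]

C² = [[9, 2], [4, 8]]
C³ = [[−17, −18], [−36, −8]]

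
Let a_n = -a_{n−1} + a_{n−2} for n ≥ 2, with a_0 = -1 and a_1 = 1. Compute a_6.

-13

With companion matrix T = [[-1, 1], [1, 0]], [a_n, a_{n−1}]ᵀ = T·[a_{n−1}, a_{n−2}]ᵀ, so [a_6, a_5]ᵀ = T⁵·[a_1, a_0]ᵀ.
T⁵ = [[-8, 5], [5, -3]], giving [a_6, a_5]ᵀ = [[-13], [8]].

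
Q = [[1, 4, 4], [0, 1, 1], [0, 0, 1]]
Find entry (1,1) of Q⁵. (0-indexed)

1

Q = I + N where N = [[0, 4, 4], [0, 0, 1], [0, 0, 0]] is strictly upper-triangular, so N³ = 0.
(I + N)⁵ = I + 5·N + 10·N² = [[1, 20, 60], [0, 1, 5], [0, 0, 1]].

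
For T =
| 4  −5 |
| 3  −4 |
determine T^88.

[[1, 0], [0, 1]]

T² = I (check: tr T = 0 and det T = −1), so T^88 = I since 88 is even.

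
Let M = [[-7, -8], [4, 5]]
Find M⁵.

tr M = -2 and det M = -3, so the characteristic polynomial is λ² − (-2)λ + (-3) with roots 1 and -3.
Eigenvectors give P = [[-1, 2], [1, -1]] with P⁻¹ = [[1, 2], [1, 1]], and M = P·diag(1, -3)·P⁻¹.
Then M⁵ = P·diag(1, -243)·P⁻¹ = [[-1, -486], [1, 243]] · [[1, 2], [1, 1]] = [[-487, -488], [244, 245]].

[[-487, -488], [244, 245]]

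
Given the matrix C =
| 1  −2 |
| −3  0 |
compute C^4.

[[55, −26], [−39, 42]]

C^2 = [[7, −2], [−3, 6]]
C^3 = [[13, −14], [−21, 6]]
C^4 = [[55, −26], [−39, 42]]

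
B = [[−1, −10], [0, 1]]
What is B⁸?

[[1, 0], [0, 1]]

B² = I (check: tr B = 0 and det B = −1), so B⁸ = I since 8 is even.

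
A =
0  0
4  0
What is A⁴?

A is strictly triangular, hence nilpotent: A² = 0, so A⁴ = 0.

[[0, 0], [0, 0]]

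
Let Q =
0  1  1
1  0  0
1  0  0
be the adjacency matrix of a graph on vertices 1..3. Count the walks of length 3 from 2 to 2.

0

The number of length-3 walks from vertex 2 to vertex 2 is entry (2,2) of Q³, where Q is the adjacency matrix.
Q² = [[2, 0, 0], [0, 1, 1], [0, 1, 1]]
Q³ = [[0, 2, 2], [2, 0, 0], [2, 0, 0]]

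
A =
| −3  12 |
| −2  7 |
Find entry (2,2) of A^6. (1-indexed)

tr A = 4 and det A = 3, so the characteristic polynomial is λ² − (4)λ + (3) with roots 1 and 3.
Eigenvectors give P = [[−3, 2], [−1, 1]] with P⁻¹ = [[−1, 2], [−1, 3]], and A = P·diag(1, 3)·P⁻¹.
Then A^6 = P·diag(1, 729)·P⁻¹ = [[−3, 1458], [−1, 729]] · [[−1, 2], [−1, 3]] = [[−1455, 4368], [−728, 2185]].

2185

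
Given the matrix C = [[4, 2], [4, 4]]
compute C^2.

[[24, 16], [32, 24]]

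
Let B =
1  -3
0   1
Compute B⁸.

[[1, -24], [0, 1]]

B = I + N where N = [[0, -3], [0, 0]] is strictly upper-triangular, so N² = 0.
(I + N)⁸ = I + 8·N = [[1, -24], [0, 1]].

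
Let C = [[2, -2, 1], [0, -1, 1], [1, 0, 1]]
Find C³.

C² = [[5, -2, 1], [1, 1, 0], [3, -2, 2]]
C³ = [[11, -8, 4], [2, -3, 2], [8, -4, 3]]

[[11, -8, 4], [2, -3, 2], [8, -4, 3]]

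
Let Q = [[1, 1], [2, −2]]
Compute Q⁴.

Q² = [[3, −1], [−2, 6]]
Q³ = [[1, 5], [10, −14]]
Q⁴ = [[11, −9], [−18, 38]]

[[11, −9], [−18, 38]]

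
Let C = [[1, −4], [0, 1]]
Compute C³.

C = I + N where N = [[0, −4], [0, 0]] is strictly upper-triangular, so N² = 0.
(I + N)³ = I + 3·N = [[1, −12], [0, 1]].

[[1, −12], [0, 1]]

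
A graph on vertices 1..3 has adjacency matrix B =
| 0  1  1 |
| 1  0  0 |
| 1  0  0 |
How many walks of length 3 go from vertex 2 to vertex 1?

The number of length-3 walks from vertex 2 to vertex 1 is entry (2,1) of B³, where B is the adjacency matrix.
B² = [[2, 0, 0], [0, 1, 1], [0, 1, 1]]
B³ = [[0, 2, 2], [2, 0, 0], [2, 0, 0]]

2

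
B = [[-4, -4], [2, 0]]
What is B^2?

[[8, 16], [-8, -8]]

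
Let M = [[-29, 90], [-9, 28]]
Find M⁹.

tr M = -1 and det M = -2, so the characteristic polynomial is λ² − (-1)λ + (-2) with roots 1 and -2.
Eigenvectors give P = [[3, -10], [1, -3]] with P⁻¹ = [[-3, 10], [-1, 3]], and M = P·diag(1, -2)·P⁻¹.
Then M⁹ = P·diag(1, -512)·P⁻¹ = [[3, 5120], [1, 1536]] · [[-3, 10], [-1, 3]] = [[-5129, 15390], [-1539, 4618]].

[[-5129, 15390], [-1539, 4618]]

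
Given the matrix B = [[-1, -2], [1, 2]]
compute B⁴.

B² = [[-1, -2], [1, 2]]
B³ = [[-1, -2], [1, 2]]
B⁴ = [[-1, -2], [1, 2]]

[[-1, -2], [1, 2]]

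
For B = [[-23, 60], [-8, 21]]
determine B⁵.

tr B = -2 and det B = -3, so the characteristic polynomial is λ² − (-2)λ + (-3) with roots -3 and 1.
Eigenvectors give P = [[3, -5], [1, -2]] with P⁻¹ = [[2, -5], [1, -3]], and B = P·diag(-3, 1)·P⁻¹.
Then B⁵ = P·diag(-243, 1)·P⁻¹ = [[-729, -5], [-243, -2]] · [[2, -5], [1, -3]] = [[-1463, 3660], [-488, 1221]].

[[-1463, 3660], [-488, 1221]]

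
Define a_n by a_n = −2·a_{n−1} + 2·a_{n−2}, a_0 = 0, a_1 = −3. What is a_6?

With companion matrix M = [[−2, 2], [1, 0]], [a_n, a_{n−1}]ᵀ = M·[a_{n−1}, a_{n−2}]ᵀ, so [a_6, a_5]ᵀ = M⁵·[a_1, a_0]ᵀ.
M⁵ = [[−120, 88], [44, −32]], giving [a_6, a_5]ᵀ = [[360], [−132]].

360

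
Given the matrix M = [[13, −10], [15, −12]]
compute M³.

tr M = 1 and det M = −6, so the characteristic polynomial is λ² − (1)λ + (−6) with roots 3 and −2.
Eigenvectors give P = [[1, 2], [1, 3]] with P⁻¹ = [[3, −2], [−1, 1]], and M = P·diag(3, −2)·P⁻¹.
Then M³ = P·diag(27, −8)·P⁻¹ = [[27, −16], [27, −24]] · [[3, −2], [−1, 1]] = [[97, −70], [105, −78]].

[[97, −70], [105, −78]]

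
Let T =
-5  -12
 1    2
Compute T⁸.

[[1021, 3060], [-255, -764]]

tr T = -3 and det T = 2, so the characteristic polynomial is λ² − (-3)λ + (2) with roots -1 and -2.
Eigenvectors give P = [[-3, 4], [1, -1]] with P⁻¹ = [[1, 4], [1, 3]], and T = P·diag(-1, -2)·P⁻¹.
Then T⁸ = P·diag(1, 256)·P⁻¹ = [[-3, 1024], [1, -256]] · [[1, 4], [1, 3]] = [[1021, 3060], [-255, -764]].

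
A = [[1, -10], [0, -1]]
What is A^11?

[[1, -10], [0, -1]]

A² = I (check: tr A = 0 and det A = -1), so A^11 = A since 11 is odd.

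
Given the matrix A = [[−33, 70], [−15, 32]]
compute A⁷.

tr A = −1 and det A = −6, so the characteristic polynomial is λ² − (−1)λ + (−6) with roots 2 and −3.
Eigenvectors give P = [[−2, 7], [−1, 3]] with P⁻¹ = [[3, −7], [1, −2]], and A = P·diag(2, −3)·P⁻¹.
Then A⁷ = P·diag(128, −2187)·P⁻¹ = [[−256, −15309], [−128, −6561]] · [[3, −7], [1, −2]] = [[−16077, 32410], [−6945, 14018]].

[[−16077, 32410], [−6945, 14018]]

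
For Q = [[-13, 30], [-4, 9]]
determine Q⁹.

[[-118093, 295230], [-39364, 98409]]

tr Q = -4 and det Q = 3, so the characteristic polynomial is λ² − (-4)λ + (3) with roots -1 and -3.
Eigenvectors give P = [[-5, 3], [-2, 1]] with P⁻¹ = [[1, -3], [2, -5]], and Q = P·diag(-1, -3)·P⁻¹.
Then Q⁹ = P·diag(-1, -19683)·P⁻¹ = [[5, -59049], [2, -19683]] · [[1, -3], [2, -5]] = [[-118093, 295230], [-39364, 98409]].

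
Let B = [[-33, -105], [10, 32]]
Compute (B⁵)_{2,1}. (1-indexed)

550

tr B = -1 and det B = -6, so the characteristic polynomial is λ² − (-1)λ + (-6) with roots 2 and -3.
Eigenvectors give P = [[-3, 7], [1, -2]] with P⁻¹ = [[2, 7], [1, 3]], and B = P·diag(2, -3)·P⁻¹.
Then B⁵ = P·diag(32, -243)·P⁻¹ = [[-96, -1701], [32, 486]] · [[2, 7], [1, 3]] = [[-1893, -5775], [550, 1682]].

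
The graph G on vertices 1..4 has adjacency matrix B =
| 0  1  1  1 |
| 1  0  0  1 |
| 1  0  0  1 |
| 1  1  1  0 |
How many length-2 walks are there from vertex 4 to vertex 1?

2

The number of length-2 walks from vertex 4 to vertex 1 is entry (4,1) of B², where B is the adjacency matrix.
B² = [[3, 1, 1, 2], [1, 2, 2, 1], [1, 2, 2, 1], [2, 1, 1, 3]]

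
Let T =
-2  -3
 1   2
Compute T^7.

T² = I (check: tr T = 0 and det T = -1), so T^7 = T since 7 is odd.

[[-2, -3], [1, 2]]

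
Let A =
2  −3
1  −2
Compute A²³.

A² = I (check: tr A = 0 and det A = −1), so A²³ = A since 23 is odd.

[[2, −3], [1, −2]]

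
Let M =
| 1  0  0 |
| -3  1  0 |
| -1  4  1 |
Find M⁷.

[[1, 0, 0], [-21, 1, 0], [-259, 28, 1]]

M = I + N where N = [[0, 0, 0], [-3, 0, 0], [-1, 4, 0]] is strictly lower-triangular, so N³ = 0.
(I + N)⁷ = I + 7·N + 21·N² = [[1, 0, 0], [-21, 1, 0], [-259, 28, 1]].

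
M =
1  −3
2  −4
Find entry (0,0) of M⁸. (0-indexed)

−509

tr M = −3 and det M = 2, so the characteristic polynomial is λ² − (−3)λ + (2) with roots −2 and −1.
Eigenvectors give P = [[1, 3], [1, 2]] with P⁻¹ = [[−2, 3], [1, −1]], and M = P·diag(−2, −1)·P⁻¹.
Then M⁸ = P·diag(256, 1)·P⁻¹ = [[256, 3], [256, 2]] · [[−2, 3], [1, −1]] = [[−509, 765], [−510, 766]].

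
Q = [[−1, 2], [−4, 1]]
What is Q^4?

[[49, 0], [0, 49]]

Q^2 = [[−7, 0], [0, −7]]
Q^3 = [[7, −14], [28, −7]]
Q^4 = [[49, 0], [0, 49]]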